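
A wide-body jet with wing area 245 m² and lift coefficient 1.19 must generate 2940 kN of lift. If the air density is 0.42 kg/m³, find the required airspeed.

L = ½ρv²S·CL ⇒ v = √(2L/(ρ·S·CL))
v = √(2 × 2.94×10^6 / (0.42 × 245 × 1.19)) = √48020 = 219 m/s

v = 219 m/s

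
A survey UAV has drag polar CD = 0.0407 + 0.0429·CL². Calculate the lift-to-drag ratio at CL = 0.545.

L/D = 10.2

CD = 0.0407 + 0.0429 × 0.545² = 0.05344
L/D = CL/CD = 0.545 / 0.05344 = 10.2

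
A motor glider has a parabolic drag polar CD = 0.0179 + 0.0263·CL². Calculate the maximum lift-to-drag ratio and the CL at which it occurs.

For CD = CD0 + K·CL², (L/D)max occurs at CL* = √(CD0/K) and equals 1/(2√(K·CD0)).
(L/D)max = 1/(2√(0.0263 × 0.0179)) = 1/(2 × 0.0217) = 23
CL* = √(0.0179/0.0263) = 0.825

(L/D)max = 23, at CL = 0.825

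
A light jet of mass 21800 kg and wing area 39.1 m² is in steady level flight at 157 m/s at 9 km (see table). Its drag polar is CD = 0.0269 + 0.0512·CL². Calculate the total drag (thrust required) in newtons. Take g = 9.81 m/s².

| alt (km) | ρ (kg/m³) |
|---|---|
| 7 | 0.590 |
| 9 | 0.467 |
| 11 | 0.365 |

At 9 km, from the table: ρ = 0.467 kg/m³.
In steady level flight, lift balances weight: W = mg = 21800 × 9.81 = 2.1386×10^5 N.
Dynamic pressure q = 0.5 × 0.467 × 157² = 5756 Pa.
CL = W/(q·S) = 2.1386×10^5 / (5756 × 39.1) = 0.9503.
CD = 0.0269 + 0.0512 × 0.9503² = 0.07314.
D = q·S·CD = 5756 × 39.1 × 0.07314 = 16460 N

D = 16500 N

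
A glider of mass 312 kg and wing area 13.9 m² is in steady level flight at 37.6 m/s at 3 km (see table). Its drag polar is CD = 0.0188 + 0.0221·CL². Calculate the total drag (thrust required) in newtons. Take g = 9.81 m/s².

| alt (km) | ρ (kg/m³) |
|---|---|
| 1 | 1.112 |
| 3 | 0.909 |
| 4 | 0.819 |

D = 191 N

At 3 km, from the table: ρ = 0.909 kg/m³.
Weight W = mg = 312 × 9.81 = 3060.7 N; in level flight L = W.
Dynamic pressure q = 0.5 × 0.909 × 37.6² = 642.6 Pa.
CL = 2W/(ρv²S) = 2×3060.7/(0.909×37.6²×13.9) = 0.3427.
CD = 0.0188 + 0.0221 × 0.3427² = 0.0214.
D = q·S·CD = 642.6 × 13.9 × 0.0214 = 191.1 N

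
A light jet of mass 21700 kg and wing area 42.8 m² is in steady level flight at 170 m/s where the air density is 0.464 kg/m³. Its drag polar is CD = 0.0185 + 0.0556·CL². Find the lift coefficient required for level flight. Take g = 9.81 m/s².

CL = 0.742

Weight W = mg = 21700 × 9.81 = 2.1288×10^5 N; in level flight L = W.
Dynamic pressure q = 0.5 × 0.464 × 170² = 6705 Pa.
Required CL = L/(qS) = 2.1288×10^5/(6705·42.8) = 0.7418.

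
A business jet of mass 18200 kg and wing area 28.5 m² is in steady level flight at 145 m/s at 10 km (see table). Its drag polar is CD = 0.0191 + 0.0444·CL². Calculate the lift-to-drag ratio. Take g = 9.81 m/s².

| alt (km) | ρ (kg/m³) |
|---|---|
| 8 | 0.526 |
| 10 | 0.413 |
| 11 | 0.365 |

At 10 km, from the table: ρ = 0.413 kg/m³.
Weight W = mg = 18200 × 9.81 = 1.7854×10^5 N; in level flight L = W.
q = ½ρv² = ½ × 0.413 × 145² = 4342 Pa.
Required CL = L/(qS) = 1.7854×10^5/(4342·28.5) = 1.443.
CD = 0.0191 + 0.0444 × 1.443² = 0.1115.
L/D = CL/CD = 1.443 / 0.1115 = 12.9

L/D = 12.9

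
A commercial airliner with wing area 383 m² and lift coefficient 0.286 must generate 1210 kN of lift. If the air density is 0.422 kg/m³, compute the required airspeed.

L = ½ρv²S·CL ⇒ v = √(2L/(ρ·S·CL))
v = √(2 × 1.21×10^6 / (0.422 × 383 × 0.286)) = √52350 = 229 m/s

v = 229 m/s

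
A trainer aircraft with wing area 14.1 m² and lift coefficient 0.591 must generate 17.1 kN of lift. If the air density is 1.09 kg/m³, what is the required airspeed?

v = 61.4 m/s

L = ½ρv²S·CL ⇒ v = √(2L/(ρ·S·CL))
v = √(2 × 17100 / (1.09 × 14.1 × 0.591)) = √3765 = 61.4 m/s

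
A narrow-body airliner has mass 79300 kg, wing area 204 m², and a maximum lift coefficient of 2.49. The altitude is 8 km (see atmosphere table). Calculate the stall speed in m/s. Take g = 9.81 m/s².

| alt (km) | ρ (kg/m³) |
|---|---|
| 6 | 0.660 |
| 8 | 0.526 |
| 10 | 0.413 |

At 8 km, from the table: ρ = 0.526 kg/m³.
Weight W = mg = 79300 × 9.81 = 7.779×10^5 N.
From L = ½ρV²S·CL,max = W: V_stall = √(2W/(ρSCL,max)) = √(2·7.779×10^5/(0.526·204·2.49))
V_stall = √5823 = 76.3 m/s

V_stall = 76.3 m/s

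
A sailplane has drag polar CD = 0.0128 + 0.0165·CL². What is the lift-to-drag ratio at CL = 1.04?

CD = 0.0128 + 0.0165 × 1.04² = 0.03065
L/D = CL/CD = 1.04 / 0.03065 = 33.9

L/D = 33.9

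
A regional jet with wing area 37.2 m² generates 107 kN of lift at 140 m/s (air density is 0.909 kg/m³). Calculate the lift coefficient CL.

From L = ½ρv²S·CL, rearranging gives CL = 2L/(ρv²S).
CL = 2 × 1.07×10^5 / (0.909 × 140² × 37.2) = 0.323

CL = 0.323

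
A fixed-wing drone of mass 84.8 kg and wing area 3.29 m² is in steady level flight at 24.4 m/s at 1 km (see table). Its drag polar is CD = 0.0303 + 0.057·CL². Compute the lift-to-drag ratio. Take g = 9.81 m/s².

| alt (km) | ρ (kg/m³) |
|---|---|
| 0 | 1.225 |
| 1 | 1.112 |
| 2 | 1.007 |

L/D = 12

At 1 km, from the table: ρ = 1.112 kg/m³.
Level flight ⇒ L = W = m·g = 84.8 × 9.81 = 831.89 N.
q = ½ρv² = ½ × 1.112 × 24.4² = 331 Pa.
CL = W/(q·S) = 831.89 / (331 × 3.29) = 0.7639.
CD = 0.0303 + 0.057 × 0.7639² = 0.06356.
L/D = CL/CD = 0.7639 / 0.06356 = 12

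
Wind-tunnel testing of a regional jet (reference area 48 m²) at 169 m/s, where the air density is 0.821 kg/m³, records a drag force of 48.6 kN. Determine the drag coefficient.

From D = ½ρv²S·CD, rearranging gives CD = 2D/(ρv²S).
CD = 2 × 48600 / (0.821 × 169² × 48) = 0.0864

CD = 0.0864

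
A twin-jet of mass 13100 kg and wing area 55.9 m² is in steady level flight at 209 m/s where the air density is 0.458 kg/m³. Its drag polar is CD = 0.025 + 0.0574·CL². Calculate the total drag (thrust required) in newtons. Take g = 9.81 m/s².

D = 15700 N

Weight W = mg = 13100 × 9.81 = 1.2851×10^5 N; in level flight L = W.
q = ½ρv² = ½ × 0.458 × 209² = 10000 Pa.
CL = 2W/(ρv²S) = 2×1.2851×10^5/(0.458×209²×55.9) = 0.2298.
CD = 0.025 + 0.0574 × 0.2298² = 0.02803.
D = q·S·CD = 10000 × 55.9 × 0.02803 = 15670 N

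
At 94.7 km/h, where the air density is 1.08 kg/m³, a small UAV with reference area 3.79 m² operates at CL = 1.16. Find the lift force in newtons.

Convert speed: v = 94.7 km/h ÷ 3.6 = 26.31 m/s.
L = ½ρv²S·CL = ½ × 1.08 × 26.31² × 3.79 × 1.16 = 1640 N

L = 1640 N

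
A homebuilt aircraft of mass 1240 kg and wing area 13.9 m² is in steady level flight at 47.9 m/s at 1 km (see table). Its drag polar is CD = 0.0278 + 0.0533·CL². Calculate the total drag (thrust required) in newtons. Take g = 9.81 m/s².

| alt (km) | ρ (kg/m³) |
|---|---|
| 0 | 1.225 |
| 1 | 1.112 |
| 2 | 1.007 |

At 1 km, from the table: ρ = 1.112 kg/m³.
Level flight ⇒ L = W = m·g = 1240 × 9.81 = 12164 N.
Dynamic pressure q = 0.5 × 1.112 × 47.9² = 1276 Pa.
CL = 2W/(ρv²S) = 2×12164/(1.112×47.9²×13.9) = 0.686.
CD = 0.0278 + 0.0533 × 0.686² = 0.05288.
D = q·S·CD = 1276 × 13.9 × 0.05288 = 937.7 N

D = 938 N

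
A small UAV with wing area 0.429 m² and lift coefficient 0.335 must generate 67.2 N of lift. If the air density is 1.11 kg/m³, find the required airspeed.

L = ½ρv²S·CL ⇒ v = √(2L/(ρ·S·CL))
v = √(2 × 67.2 / (1.11 × 0.429 × 0.335)) = √842.5 = 29 m/s

v = 29 m/s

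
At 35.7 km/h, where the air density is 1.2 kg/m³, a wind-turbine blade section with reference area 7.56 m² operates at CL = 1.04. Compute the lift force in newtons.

L = 464 N

Convert speed: v = 35.7 km/h ÷ 3.6 = 9.917 m/s.
Dynamic pressure q = ½ρv² = ½ × 1.2 × 9.917² = 59 Pa.
L = q·S·CL = 59 × 7.56 × 1.04 = 464 N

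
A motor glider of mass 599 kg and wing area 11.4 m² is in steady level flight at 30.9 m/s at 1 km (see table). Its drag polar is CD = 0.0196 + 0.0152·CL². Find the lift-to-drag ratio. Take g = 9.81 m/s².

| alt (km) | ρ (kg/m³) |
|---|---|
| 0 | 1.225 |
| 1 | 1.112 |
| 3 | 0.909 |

L/D = 28.6

At 1 km, from the table: ρ = 1.112 kg/m³.
In steady level flight, lift balances weight: W = mg = 599 × 9.81 = 5876.2 N.
q = ½ρv² = ½ × 1.112 × 30.9² = 530.9 Pa.
CL = W/(q·S) = 5876.2 / (530.9 × 11.4) = 0.971.
CD = 0.0196 + 0.0152 × 0.971² = 0.03393.
L/D = CL/CD = 0.971 / 0.03393 = 28.6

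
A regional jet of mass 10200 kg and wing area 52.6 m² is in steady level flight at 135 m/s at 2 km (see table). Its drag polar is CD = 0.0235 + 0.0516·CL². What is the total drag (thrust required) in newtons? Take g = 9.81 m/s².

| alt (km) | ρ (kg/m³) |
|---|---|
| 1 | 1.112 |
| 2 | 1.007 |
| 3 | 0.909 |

At 2 km, from the table: ρ = 1.007 kg/m³.
In steady level flight, lift balances weight: W = mg = 10200 × 9.81 = 1.0006×10^5 N.
q = ½ρv² = ½ × 1.007 × 135² = 9176 Pa.
CL = 2W/(ρv²S) = 2×1.0006×10^5/(1.007×135²×52.6) = 0.2073.
CD = 0.0235 + 0.0516 × 0.2073² = 0.02572.
D = q·S·CD = 9176 × 52.6 × 0.02572 = 12410 N

D = 12400 N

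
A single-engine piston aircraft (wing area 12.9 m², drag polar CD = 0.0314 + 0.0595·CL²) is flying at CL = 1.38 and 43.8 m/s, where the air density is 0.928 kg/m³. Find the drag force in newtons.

CD = 0.0314 + 0.0595 × 1.38² = 0.1447
D = ½ρv²S·CD = ½ × 0.928 × 43.8² × 12.9 × 0.1447 = 1660 N

D = 1660 N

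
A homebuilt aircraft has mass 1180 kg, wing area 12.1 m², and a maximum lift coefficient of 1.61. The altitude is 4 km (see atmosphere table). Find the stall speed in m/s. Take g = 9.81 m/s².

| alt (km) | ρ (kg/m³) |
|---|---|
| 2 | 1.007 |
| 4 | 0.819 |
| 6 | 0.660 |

V_stall = 38.1 m/s

At 4 km, from the table: ρ = 0.819 kg/m³.
At stall, lift equals weight: L = W = m·g = 1180 × 9.81 = 11580 N.
V_stall = √(2W/(ρ·S·CL,max)) = √(2 × 11580 / (0.819 × 12.1 × 1.61))
V_stall = √1451 = 38.1 m/s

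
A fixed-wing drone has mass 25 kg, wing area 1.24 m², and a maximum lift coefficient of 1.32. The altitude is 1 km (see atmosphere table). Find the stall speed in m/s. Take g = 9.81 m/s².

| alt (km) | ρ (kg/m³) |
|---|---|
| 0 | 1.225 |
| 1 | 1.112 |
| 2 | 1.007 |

At 1 km, from the table: ρ = 1.112 kg/m³.
At stall, lift equals weight: L = W = m·g = 25 × 9.81 = 245.2 N.
V_stall = √(2W/(ρ·S·CL,max)) = √(2 × 245.2 / (1.112 × 1.24 × 1.32))
V_stall = √269.5 = 16.4 m/s

V_stall = 16.4 m/s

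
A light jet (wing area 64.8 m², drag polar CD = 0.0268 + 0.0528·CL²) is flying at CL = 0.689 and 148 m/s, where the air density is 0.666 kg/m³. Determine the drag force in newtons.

CD = 0.0268 + 0.0528 × 0.689² = 0.05187
D = ½ρv²S·CD = ½ × 0.666 × 148² × 64.8 × 0.05187 = 24500 N

D = 24500 N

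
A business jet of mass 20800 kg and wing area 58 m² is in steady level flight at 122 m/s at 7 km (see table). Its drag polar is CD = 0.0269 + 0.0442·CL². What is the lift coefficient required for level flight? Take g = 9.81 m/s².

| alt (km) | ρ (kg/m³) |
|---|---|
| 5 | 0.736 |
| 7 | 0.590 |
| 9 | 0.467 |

CL = 0.801

At 7 km, from the table: ρ = 0.590 kg/m³.
Level flight ⇒ L = W = m·g = 20800 × 9.81 = 2.0405×10^5 N.
Dynamic pressure q = 0.5 × 0.59 × 122² = 4391 Pa.
Required CL = L/(qS) = 2.0405×10^5/(4391·58) = 0.8012.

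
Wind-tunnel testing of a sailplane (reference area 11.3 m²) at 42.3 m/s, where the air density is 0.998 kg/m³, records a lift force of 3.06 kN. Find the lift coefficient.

From L = ½ρv²S·CL, rearranging gives CL = 2L/(ρv²S).
CL = 2 × 3060 / (0.998 × 42.3² × 11.3) = 0.303

CL = 0.303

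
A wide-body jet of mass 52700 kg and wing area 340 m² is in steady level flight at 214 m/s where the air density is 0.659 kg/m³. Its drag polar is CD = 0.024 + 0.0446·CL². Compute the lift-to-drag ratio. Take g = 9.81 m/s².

L/D = 4.12

In steady level flight, lift balances weight: W = mg = 52700 × 9.81 = 5.1699×10^5 N.
Dynamic pressure q = 0.5 × 0.659 × 214² = 15090 Pa.
Required CL = L/(qS) = 5.1699×10^5/(15090·340) = 0.1008.
CD = 0.024 + 0.0446 × 0.1008² = 0.02445.
L/D = CL/CD = 0.1008 / 0.02445 = 4.12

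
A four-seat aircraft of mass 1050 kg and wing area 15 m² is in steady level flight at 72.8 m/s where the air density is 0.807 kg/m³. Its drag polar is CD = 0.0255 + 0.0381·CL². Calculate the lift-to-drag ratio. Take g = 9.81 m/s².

L/D = 10.9

Weight W = mg = 1050 × 9.81 = 10300 N; in level flight L = W.
q = ½ρv² = ½ × 0.807 × 72.8² = 2138 Pa.
CL = 2W/(ρv²S) = 2×10300/(0.807×72.8²×15) = 0.3211.
CD = 0.0255 + 0.0381 × 0.3211² = 0.02943.
L/D = CL/CD = 0.3211 / 0.02943 = 10.9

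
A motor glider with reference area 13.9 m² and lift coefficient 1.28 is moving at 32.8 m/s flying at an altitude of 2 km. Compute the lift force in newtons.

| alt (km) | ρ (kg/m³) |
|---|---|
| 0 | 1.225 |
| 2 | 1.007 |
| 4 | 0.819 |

L = 9640 N

At 2 km, from the table: ρ = 1.007 kg/m³.
L = ½ρv²S·CL = ½ × 1.007 × 32.8² × 13.9 × 1.28 = 9640 N ≈ 9.64 kN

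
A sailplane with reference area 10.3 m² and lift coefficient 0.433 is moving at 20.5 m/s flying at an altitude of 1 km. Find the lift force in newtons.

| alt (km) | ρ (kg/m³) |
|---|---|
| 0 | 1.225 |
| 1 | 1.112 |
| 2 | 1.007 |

L = 1040 N

At 1 km, from the table: ρ = 1.112 kg/m³.
Dynamic pressure q = ½ρv² = ½ × 1.112 × 20.5² = 233.7 Pa.
L = q·S·CL = 233.7 × 10.3 × 0.433 = 1040 N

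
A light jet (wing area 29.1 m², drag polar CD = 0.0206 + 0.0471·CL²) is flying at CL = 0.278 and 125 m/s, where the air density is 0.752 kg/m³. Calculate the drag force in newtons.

D = 4140 N

CD = 0.0206 + 0.0471 × 0.278² = 0.02424
D = ½ρv²S·CD = ½ × 0.752 × 125² × 29.1 × 0.02424 = 4140 N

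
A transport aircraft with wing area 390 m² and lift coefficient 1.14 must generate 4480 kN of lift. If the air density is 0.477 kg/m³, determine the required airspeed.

L = ½ρv²S·CL ⇒ v = √(2L/(ρ·S·CL))
v = √(2 × 4.48×10^6 / (0.477 × 390 × 1.14)) = √42250 = 206 m/s

v = 206 m/s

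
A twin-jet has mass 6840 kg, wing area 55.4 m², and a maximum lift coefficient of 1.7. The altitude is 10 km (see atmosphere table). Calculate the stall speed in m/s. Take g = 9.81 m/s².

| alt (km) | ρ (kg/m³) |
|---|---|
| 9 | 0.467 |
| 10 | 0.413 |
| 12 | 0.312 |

At 10 km, from the table: ρ = 0.413 kg/m³.
Stall occurs when L = W at CL,max. W = mg = 6840 × 9.81 = 67100 N.
From L = ½ρV²S·CL,max = W: V_stall = √(2W/(ρSCL,max)) = √(2·67100/(0.413·55.4·1.7))
V_stall = √3450 = 58.7 m/s

V_stall = 58.7 m/s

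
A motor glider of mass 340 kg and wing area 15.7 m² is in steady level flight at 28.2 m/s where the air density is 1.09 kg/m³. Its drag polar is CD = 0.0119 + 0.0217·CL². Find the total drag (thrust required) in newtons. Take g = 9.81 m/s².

In steady level flight, lift balances weight: W = mg = 340 × 9.81 = 3335.4 N.
Dynamic pressure q = 0.5 × 1.09 × 28.2² = 433.4 Pa.
CL = 2W/(ρv²S) = 2×3335.4/(1.09×28.2²×15.7) = 0.4902.
CD = 0.0119 + 0.0217 × 0.4902² = 0.01711.
D = q·S·CD = 433.4 × 15.7 × 0.01711 = 116.5 N

D = 116 N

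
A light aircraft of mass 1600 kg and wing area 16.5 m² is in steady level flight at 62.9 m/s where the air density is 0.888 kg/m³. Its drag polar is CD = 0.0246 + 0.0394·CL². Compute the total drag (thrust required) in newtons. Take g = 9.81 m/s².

Level flight ⇒ L = W = m·g = 1600 × 9.81 = 15696 N.
q = ½ρv² = ½ × 0.888 × 62.9² = 1757 Pa.
Required CL = L/(qS) = 15696/(1757·16.5) = 0.5415.
CD = 0.0246 + 0.0394 × 0.5415² = 0.03615.
D = q·S·CD = 1757 × 16.5 × 0.03615 = 1048 N

D = 1050 N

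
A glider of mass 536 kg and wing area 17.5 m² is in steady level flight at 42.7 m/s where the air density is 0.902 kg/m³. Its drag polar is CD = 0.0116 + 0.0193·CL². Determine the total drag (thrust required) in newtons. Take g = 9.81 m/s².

In steady level flight, lift balances weight: W = mg = 536 × 9.81 = 5258.2 N.
q = ½ρv² = ½ × 0.902 × 42.7² = 822.3 Pa.
CL = 2W/(ρv²S) = 2×5258.2/(0.902×42.7²×17.5) = 0.3654.
CD = 0.0116 + 0.0193 × 0.3654² = 0.01418.
D = q·S·CD = 822.3 × 17.5 × 0.01418 = 204 N

D = 204 N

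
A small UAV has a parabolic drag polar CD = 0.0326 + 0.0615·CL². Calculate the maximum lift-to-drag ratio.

(L/D)max = 11.2

For CD = CD0 + K·CL², (L/D)max occurs at CL* = √(CD0/K) and equals 1/(2√(K·CD0)).
(L/D)max = 1/(2√(0.0615 × 0.0326)) = 1/(2 × 0.04478) = 11.2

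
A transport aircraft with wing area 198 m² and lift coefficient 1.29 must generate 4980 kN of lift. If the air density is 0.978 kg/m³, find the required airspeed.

v = 200 m/s

L = ½ρv²S·CL ⇒ v = √(2L/(ρ·S·CL))
v = √(2 × 4.98×10^6 / (0.978 × 198 × 1.29)) = √39870 = 200 m/s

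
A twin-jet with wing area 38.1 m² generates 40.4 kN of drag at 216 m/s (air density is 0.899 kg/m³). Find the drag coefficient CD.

From D = ½ρv²S·CD, rearranging gives CD = 2D/(ρv²S).
CD = 2 × 40400 / (0.899 × 216² × 38.1) = 0.0506

CD = 0.0506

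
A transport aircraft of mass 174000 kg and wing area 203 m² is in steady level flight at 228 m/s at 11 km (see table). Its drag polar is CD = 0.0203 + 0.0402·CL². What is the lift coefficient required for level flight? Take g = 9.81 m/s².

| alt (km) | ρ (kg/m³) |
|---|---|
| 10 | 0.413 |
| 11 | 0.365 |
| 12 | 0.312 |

At 11 km, from the table: ρ = 0.365 kg/m³.
Level flight ⇒ L = W = m·g = 174000 × 9.81 = 1.7069×10^6 N.
Dynamic pressure q = 0.5 × 0.365 × 228² = 9487 Pa.
CL = W/(q·S) = 1.7069×10^6 / (9487 × 203) = 0.8863.

CL = 0.886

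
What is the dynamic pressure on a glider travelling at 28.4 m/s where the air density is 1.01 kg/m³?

q = ½ρv² = ½ × 1.01 × 28.4² = 407 Pa

q = 407 Pa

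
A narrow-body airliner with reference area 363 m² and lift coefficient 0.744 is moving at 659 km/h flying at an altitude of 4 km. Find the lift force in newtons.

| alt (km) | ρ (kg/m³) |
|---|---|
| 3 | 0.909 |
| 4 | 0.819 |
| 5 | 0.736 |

At 4 km, from the table: ρ = 0.819 kg/m³.
Convert speed: v = 659 km/h ÷ 3.6 = 183.1 m/s.
L = ½ρv²S·CL = ½ × 0.819 × 183.1² × 363 × 0.744 = 3.71×10^6 N ≈ 3710 kN

L = 3.71×10^6 N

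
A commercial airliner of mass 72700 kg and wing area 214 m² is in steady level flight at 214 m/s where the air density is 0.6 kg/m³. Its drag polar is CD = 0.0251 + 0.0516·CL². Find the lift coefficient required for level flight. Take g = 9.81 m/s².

CL = 0.243

In steady level flight, lift balances weight: W = mg = 72700 × 9.81 = 7.1319×10^5 N.
q = ½ρv² = ½ × 0.6 × 214² = 13740 Pa.
CL = 2W/(ρv²S) = 2×7.1319×10^5/(0.6×214²×214) = 0.2426.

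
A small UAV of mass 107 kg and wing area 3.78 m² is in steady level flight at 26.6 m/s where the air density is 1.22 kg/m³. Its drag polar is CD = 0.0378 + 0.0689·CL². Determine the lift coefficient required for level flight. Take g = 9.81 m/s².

CL = 0.643

In steady level flight, lift balances weight: W = mg = 107 × 9.81 = 1049.7 N.
Dynamic pressure q = 0.5 × 1.22 × 26.6² = 431.6 Pa.
CL = W/(q·S) = 1049.7 / (431.6 × 3.78) = 0.6434.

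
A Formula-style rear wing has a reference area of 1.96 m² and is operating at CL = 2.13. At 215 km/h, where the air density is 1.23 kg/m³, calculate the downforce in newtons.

L = 9160 N

Convert speed: v = 215 km/h ÷ 3.6 = 59.72 m/s.
Dynamic pressure q = ½ρv² = ½ × 1.23 × 59.72² = 2194 Pa.
L = q·S·CL = 2194 × 1.96 × 2.13 = 9160 N ≈ 9.16 kN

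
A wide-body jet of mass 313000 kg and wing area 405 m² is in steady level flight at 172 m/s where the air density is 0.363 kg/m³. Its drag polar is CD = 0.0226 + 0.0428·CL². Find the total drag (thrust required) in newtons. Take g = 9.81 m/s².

D = 2.35×10^5 N

Weight W = mg = 313000 × 9.81 = 3.0705×10^6 N; in level flight L = W.
Dynamic pressure q = 0.5 × 0.363 × 172² = 5369 Pa.
CL = W/(q·S) = 3.0705×10^6 / (5369 × 405) = 1.412.
CD = 0.0226 + 0.0428 × 1.412² = 0.1079.
D = q·S·CD = 5369 × 405 × 0.1079 = 2.347×10^5 N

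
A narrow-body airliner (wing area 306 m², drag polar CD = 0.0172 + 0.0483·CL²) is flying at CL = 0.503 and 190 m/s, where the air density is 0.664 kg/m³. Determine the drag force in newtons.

CD = 0.0172 + 0.0483 × 0.503² = 0.02942
D = ½ρv²S·CD = ½ × 0.664 × 190² × 306 × 0.02942 = 1.08×10^5 N

D = 1.08×10^5 N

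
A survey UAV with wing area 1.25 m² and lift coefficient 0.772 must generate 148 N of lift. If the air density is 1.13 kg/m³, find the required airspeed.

v = 16.5 m/s

L = ½ρv²S·CL ⇒ v = √(2L/(ρ·S·CL))
v = √(2 × 148 / (1.13 × 1.25 × 0.772)) = √271.4 = 16.5 m/s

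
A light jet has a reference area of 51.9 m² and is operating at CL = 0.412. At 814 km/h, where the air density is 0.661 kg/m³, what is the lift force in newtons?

L = 3.61×10^5 N

Convert speed: v = 814 km/h ÷ 3.6 = 226.1 m/s.
Dynamic pressure q = ½ρv² = ½ × 0.661 × 226.1² = 16900 Pa.
L = q·S·CL = 16900 × 51.9 × 0.412 = 3.61×10^5 N ≈ 361 kN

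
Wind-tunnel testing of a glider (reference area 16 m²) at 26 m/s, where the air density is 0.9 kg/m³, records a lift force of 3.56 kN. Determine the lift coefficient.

CL = 0.731

From L = ½ρv²S·CL, rearranging gives CL = 2L/(ρv²S).
CL = 2 × 3560 / (0.9 × 26² × 16) = 0.731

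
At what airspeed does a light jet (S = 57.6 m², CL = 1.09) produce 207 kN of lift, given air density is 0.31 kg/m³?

v = 146 m/s

L = ½ρv²S·CL ⇒ v = √(2L/(ρ·S·CL))
v = √(2 × 2.07×10^5 / (0.31 × 57.6 × 1.09)) = √21270 = 146 m/s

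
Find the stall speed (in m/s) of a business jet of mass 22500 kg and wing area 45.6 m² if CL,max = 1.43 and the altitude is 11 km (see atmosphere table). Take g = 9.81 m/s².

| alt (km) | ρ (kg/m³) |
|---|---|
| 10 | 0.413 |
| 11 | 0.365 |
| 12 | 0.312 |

At 11 km, from the table: ρ = 0.365 kg/m³.
Stall occurs when L = W at CL,max. W = mg = 22500 × 9.81 = 2.207×10^5 N.
From L = ½ρV²S·CL,max = W: V_stall = √(2W/(ρSCL,max)) = √(2·2.207×10^5/(0.365·45.6·1.43))
V_stall = √18550 = 136 m/s

V_stall = 136 m/s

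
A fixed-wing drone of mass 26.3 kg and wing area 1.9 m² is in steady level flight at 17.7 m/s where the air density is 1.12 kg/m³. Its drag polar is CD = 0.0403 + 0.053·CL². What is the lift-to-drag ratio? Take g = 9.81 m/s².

L/D = 10.7

In steady level flight, lift balances weight: W = mg = 26.3 × 9.81 = 258 N.
q = ½ρv² = ½ × 1.12 × 17.7² = 175.4 Pa.
CL = 2W/(ρv²S) = 2×258/(1.12×17.7²×1.9) = 0.774.
CD = 0.0403 + 0.053 × 0.774² = 0.07205.
L/D = CL/CD = 0.774 / 0.07205 = 10.7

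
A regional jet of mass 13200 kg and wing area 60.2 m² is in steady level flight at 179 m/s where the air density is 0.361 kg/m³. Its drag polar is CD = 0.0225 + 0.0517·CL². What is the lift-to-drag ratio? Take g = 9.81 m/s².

In steady level flight, lift balances weight: W = mg = 13200 × 9.81 = 1.2949×10^5 N.
q = ½ρv² = ½ × 0.361 × 179² = 5783 Pa.
CL = W/(q·S) = 1.2949×10^5 / (5783 × 60.2) = 0.3719.
CD = 0.0225 + 0.0517 × 0.3719² = 0.02965.
L/D = CL/CD = 0.3719 / 0.02965 = 12.5

L/D = 12.5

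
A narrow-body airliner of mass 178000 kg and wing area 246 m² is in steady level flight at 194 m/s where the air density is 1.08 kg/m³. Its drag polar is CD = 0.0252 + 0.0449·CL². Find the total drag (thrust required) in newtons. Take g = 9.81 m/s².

D = 1.53×10^5 N

In steady level flight, lift balances weight: W = mg = 178000 × 9.81 = 1.7462×10^6 N.
Dynamic pressure q = 0.5 × 1.08 × 194² = 20320 Pa.
CL = W/(q·S) = 1.7462×10^6 / (20320 × 246) = 0.3493.
CD = 0.0252 + 0.0449 × 0.3493² = 0.03068.
D = q·S·CD = 20320 × 246 × 0.03068 = 1.534×10^5 N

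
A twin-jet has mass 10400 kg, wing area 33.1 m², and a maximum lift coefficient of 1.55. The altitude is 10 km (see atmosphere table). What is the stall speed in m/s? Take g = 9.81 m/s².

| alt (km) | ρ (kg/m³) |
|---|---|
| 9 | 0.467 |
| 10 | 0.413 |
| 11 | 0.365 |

V_stall = 98.1 m/s

At 10 km, from the table: ρ = 0.413 kg/m³.
Stall occurs when L = W at CL,max. W = mg = 10400 × 9.81 = 1.02×10^5 N.
From L = ½ρV²S·CL,max = W: V_stall = √(2W/(ρSCL,max)) = √(2·1.02×10^5/(0.413·33.1·1.55))
V_stall = √9630 = 98.1 m/s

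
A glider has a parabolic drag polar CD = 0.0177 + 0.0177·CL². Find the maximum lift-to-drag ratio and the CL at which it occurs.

(L/D)max = 28.2, at CL = 1

For CD = CD0 + K·CL², (L/D)max occurs at CL* = √(CD0/K) and equals 1/(2√(K·CD0)).
(L/D)max = 1/(2√(0.0177 × 0.0177)) = 1/(2 × 0.0177) = 28.2
CL* = √(0.0177/0.0177) = 1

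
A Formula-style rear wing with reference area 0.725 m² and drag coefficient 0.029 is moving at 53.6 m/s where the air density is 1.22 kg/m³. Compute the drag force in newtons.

D = 36.8 N

Dynamic pressure q = ½ρv² = ½ × 1.22 × 53.6² = 1753 Pa.
D = q·S·CD = 1753 × 0.725 × 0.029 = 36.8 N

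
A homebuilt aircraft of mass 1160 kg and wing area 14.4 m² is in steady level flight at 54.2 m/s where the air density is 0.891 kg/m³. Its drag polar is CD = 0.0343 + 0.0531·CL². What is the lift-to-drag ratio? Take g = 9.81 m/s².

L/D = 11.3

In steady level flight, lift balances weight: W = mg = 1160 × 9.81 = 11380 N.
Dynamic pressure q = 0.5 × 0.891 × 54.2² = 1309 Pa.
CL = 2W/(ρv²S) = 2×11380/(0.891×54.2²×14.4) = 0.6038.
CD = 0.0343 + 0.0531 × 0.6038² = 0.05366.
L/D = CL/CD = 0.6038 / 0.05366 = 11.3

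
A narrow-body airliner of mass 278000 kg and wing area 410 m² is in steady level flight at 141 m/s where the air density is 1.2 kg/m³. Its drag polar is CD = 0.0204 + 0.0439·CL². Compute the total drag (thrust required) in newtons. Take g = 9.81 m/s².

In steady level flight, lift balances weight: W = mg = 278000 × 9.81 = 2.7272×10^6 N.
q = ½ρv² = ½ × 1.2 × 141² = 11930 Pa.
CL = 2W/(ρv²S) = 2×2.7272×10^6/(1.2×141²×410) = 0.5576.
CD = 0.0204 + 0.0439 × 0.5576² = 0.03405.
D = q·S·CD = 11930 × 410 × 0.03405 = 1.665×10^5 N

D = 1.67×10^5 N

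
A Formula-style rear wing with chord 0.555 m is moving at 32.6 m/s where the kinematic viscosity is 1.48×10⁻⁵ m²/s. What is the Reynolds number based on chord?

Re = v·c/ν = 32.6 × 0.555 / (1.48×10⁻⁵) = 1.22×10^6

Re = 1.22×10^6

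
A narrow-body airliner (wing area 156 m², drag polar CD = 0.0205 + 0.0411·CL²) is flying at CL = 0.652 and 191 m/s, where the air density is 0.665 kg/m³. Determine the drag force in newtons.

CD = 0.0205 + 0.0411 × 0.652² = 0.03797
D = ½ρv²S·CD = ½ × 0.665 × 191² × 156 × 0.03797 = 71900 N

D = 71900 N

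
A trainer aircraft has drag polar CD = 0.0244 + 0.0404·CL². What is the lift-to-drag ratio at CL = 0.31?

CD = 0.0244 + 0.0404 × 0.31² = 0.02828
L/D = CL/CD = 0.31 / 0.02828 = 11

L/D = 11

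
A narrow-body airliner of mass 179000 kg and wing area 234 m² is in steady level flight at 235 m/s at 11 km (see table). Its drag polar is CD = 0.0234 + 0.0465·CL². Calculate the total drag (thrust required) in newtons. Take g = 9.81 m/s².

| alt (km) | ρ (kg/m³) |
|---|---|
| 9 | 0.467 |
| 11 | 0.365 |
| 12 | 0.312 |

D = 1.16×10^5 N

At 11 km, from the table: ρ = 0.365 kg/m³.
In steady level flight, lift balances weight: W = mg = 179000 × 9.81 = 1.756×10^6 N.
Dynamic pressure q = 0.5 × 0.365 × 235² = 10080 Pa.
CL = W/(q·S) = 1.756×10^6 / (10080 × 234) = 0.7446.
CD = 0.0234 + 0.0465 × 0.7446² = 0.04918.
D = q·S·CD = 10080 × 234 × 0.04918 = 1.16×10^5 N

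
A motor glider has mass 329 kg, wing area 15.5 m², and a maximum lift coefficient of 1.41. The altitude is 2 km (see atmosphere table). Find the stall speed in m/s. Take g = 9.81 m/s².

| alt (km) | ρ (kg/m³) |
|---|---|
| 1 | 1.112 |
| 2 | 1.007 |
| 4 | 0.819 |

V_stall = 17.1 m/s

At 2 km, from the table: ρ = 1.007 kg/m³.
At stall, lift equals weight: L = W = m·g = 329 × 9.81 = 3227 N.
V_stall = √(2W/(ρ·S·CL,max)) = √(2 × 3227 / (1.007 × 15.5 × 1.41))
V_stall = √293.3 = 17.1 m/s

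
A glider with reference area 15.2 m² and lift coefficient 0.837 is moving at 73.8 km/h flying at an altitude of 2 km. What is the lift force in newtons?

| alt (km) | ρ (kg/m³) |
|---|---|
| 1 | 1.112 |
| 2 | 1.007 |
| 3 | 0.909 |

At 2 km, from the table: ρ = 1.007 kg/m³.
Convert speed: v = 73.8 km/h ÷ 3.6 = 20.5 m/s.
L = ½ρv²S·CL = ½ × 1.007 × 20.5² × 15.2 × 0.837 = 2690 N

L = 2690 N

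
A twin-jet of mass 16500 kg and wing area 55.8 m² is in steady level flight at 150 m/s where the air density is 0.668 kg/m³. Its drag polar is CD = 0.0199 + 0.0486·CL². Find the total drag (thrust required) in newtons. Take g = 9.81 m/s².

D = 11400 N

In steady level flight, lift balances weight: W = mg = 16500 × 9.81 = 1.6186×10^5 N.
q = ½ρv² = ½ × 0.668 × 150² = 7515 Pa.
Required CL = L/(qS) = 1.6186×10^5/(7515·55.8) = 0.386.
CD = 0.0199 + 0.0486 × 0.386² = 0.02714.
D = q·S·CD = 7515 × 55.8 × 0.02714 = 11380 N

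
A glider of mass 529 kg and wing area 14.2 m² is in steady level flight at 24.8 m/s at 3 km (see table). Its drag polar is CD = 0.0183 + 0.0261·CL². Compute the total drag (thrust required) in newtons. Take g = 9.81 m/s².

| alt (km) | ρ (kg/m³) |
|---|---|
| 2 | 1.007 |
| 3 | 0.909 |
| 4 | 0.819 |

D = 250 N

At 3 km, from the table: ρ = 0.909 kg/m³.
Level flight ⇒ L = W = m·g = 529 × 9.81 = 5189.5 N.
q = ½ρv² = ½ × 0.909 × 24.8² = 279.5 Pa.
Required CL = L/(qS) = 5189.5/(279.5·14.2) = 1.307.
CD = 0.0183 + 0.0261 × 1.307² = 0.06291.
D = q·S·CD = 279.5 × 14.2 × 0.06291 = 249.7 N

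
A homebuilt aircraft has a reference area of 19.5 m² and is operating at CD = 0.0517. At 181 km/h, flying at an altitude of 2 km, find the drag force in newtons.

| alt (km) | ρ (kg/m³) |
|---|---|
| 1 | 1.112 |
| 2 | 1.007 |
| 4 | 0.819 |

D = 1280 N

At 2 km, from the table: ρ = 1.007 kg/m³.
Convert speed: v = 181 km/h ÷ 3.6 = 50.28 m/s.
D = ½ρv²S·CD = ½ × 1.007 × 50.28² × 19.5 × 0.0517 = 1280 N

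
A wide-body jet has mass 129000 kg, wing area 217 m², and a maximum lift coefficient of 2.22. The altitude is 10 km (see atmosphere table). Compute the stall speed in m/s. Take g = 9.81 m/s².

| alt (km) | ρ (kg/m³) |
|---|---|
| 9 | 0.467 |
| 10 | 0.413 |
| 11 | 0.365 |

V_stall = 113 m/s

At 10 km, from the table: ρ = 0.413 kg/m³.
At stall, lift equals weight: L = W = m·g = 129000 × 9.81 = 1.265×10^6 N.
From L = ½ρV²S·CL,max = W: V_stall = √(2W/(ρSCL,max)) = √(2·1.265×10^6/(0.413·217·2.22))
V_stall = √12720 = 113 m/s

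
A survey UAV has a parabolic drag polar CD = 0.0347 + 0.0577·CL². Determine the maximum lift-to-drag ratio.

(L/D)max = 11.2

For CD = CD0 + K·CL², (L/D)max occurs at CL* = √(CD0/K) and equals 1/(2√(K·CD0)).
(L/D)max = 1/(2√(0.0577 × 0.0347)) = 1/(2 × 0.04475) = 11.2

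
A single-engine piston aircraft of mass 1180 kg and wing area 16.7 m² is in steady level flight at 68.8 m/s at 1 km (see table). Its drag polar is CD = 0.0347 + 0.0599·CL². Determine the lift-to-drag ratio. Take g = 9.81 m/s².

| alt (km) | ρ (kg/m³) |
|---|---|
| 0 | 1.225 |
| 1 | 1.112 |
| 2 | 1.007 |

At 1 km, from the table: ρ = 1.112 kg/m³.
In steady level flight, lift balances weight: W = mg = 1180 × 9.81 = 11576 N.
Dynamic pressure q = 0.5 × 1.112 × 68.8² = 2632 Pa.
CL = W/(q·S) = 11576 / (2632 × 16.7) = 0.2634.
CD = 0.0347 + 0.0599 × 0.2634² = 0.03886.
L/D = CL/CD = 0.2634 / 0.03886 = 6.78

L/D = 6.78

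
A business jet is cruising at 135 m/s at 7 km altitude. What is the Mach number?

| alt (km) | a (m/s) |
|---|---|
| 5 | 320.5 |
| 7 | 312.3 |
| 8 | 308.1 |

At 7 km, from the table: a = 312.3 m/s.
M = v/a = 135 / 312.3 = 0.432

M = 0.432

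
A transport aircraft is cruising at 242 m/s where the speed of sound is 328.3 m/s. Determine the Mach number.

M = v/a = 242 / 328.3 = 0.737

M = 0.737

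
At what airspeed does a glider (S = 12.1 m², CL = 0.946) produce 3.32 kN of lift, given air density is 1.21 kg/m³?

v = 21.9 m/s

L = ½ρv²S·CL ⇒ v = √(2L/(ρ·S·CL))
v = √(2 × 3320 / (1.21 × 12.1 × 0.946)) = √479.4 = 21.9 m/s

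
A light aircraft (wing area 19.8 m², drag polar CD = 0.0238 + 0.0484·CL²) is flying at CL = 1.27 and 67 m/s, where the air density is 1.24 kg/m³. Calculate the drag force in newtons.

CD = 0.0238 + 0.0484 × 1.27² = 0.1019
D = ½ρv²S·CD = ½ × 1.24 × 67² × 19.8 × 0.1019 = 5610 N

D = 5610 N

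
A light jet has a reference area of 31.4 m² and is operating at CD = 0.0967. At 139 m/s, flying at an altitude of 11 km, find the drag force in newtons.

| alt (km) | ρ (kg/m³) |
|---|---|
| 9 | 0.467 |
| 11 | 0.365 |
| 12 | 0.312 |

D = 10700 N

At 11 km, from the table: ρ = 0.365 kg/m³.
D = ½ρv²S·CD = ½ × 0.365 × 139² × 31.4 × 0.0967 = 10700 N ≈ 10.7 kN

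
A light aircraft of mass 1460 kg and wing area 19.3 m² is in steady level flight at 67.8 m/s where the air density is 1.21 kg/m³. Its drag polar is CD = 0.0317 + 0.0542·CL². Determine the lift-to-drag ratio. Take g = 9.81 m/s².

L/D = 7.5

In steady level flight, lift balances weight: W = mg = 1460 × 9.81 = 14323 N.
Dynamic pressure q = 0.5 × 1.21 × 67.8² = 2781 Pa.
CL = 2W/(ρv²S) = 2×14323/(1.21×67.8²×19.3) = 0.2668.
CD = 0.0317 + 0.0542 × 0.2668² = 0.03556.
L/D = CL/CD = 0.2668 / 0.03556 = 7.5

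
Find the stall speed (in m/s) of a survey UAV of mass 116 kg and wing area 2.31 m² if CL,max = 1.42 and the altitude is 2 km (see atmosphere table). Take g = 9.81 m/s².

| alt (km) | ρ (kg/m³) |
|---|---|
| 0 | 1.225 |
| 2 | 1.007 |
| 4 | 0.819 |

V_stall = 26.2 m/s

At 2 km, from the table: ρ = 1.007 kg/m³.
Stall occurs when L = W at CL,max. W = mg = 116 × 9.81 = 1138 N.
V_stall = √(2W/(ρ·S·CL,max)) = √(2 × 1138 / (1.007 × 2.31 × 1.42))
V_stall = √689 = 26.2 m/s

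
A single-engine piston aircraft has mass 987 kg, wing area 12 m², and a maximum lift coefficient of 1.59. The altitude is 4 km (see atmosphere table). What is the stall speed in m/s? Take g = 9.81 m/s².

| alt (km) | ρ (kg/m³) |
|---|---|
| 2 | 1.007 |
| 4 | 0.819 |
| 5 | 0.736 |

V_stall = 35.2 m/s

At 4 km, from the table: ρ = 0.819 kg/m³.
At stall, lift equals weight: L = W = m·g = 987 × 9.81 = 9682 N.
From L = ½ρV²S·CL,max = W: V_stall = √(2W/(ρSCL,max)) = √(2·9682/(0.819·12·1.59))
V_stall = √1239 = 35.2 m/s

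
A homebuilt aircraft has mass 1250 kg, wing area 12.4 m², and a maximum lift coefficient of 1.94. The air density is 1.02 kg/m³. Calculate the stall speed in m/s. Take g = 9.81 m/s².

V_stall = 31.6 m/s

At stall, lift equals weight: L = W = m·g = 1250 × 9.81 = 12260 N.
From L = ½ρV²S·CL,max = W: V_stall = √(2W/(ρSCL,max)) = √(2·12260/(1.02·12.4·1.94))
V_stall = √999.5 = 31.6 m/s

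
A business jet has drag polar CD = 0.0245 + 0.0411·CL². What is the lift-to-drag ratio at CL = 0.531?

CD = 0.0245 + 0.0411 × 0.531² = 0.03609
L/D = CL/CD = 0.531 / 0.03609 = 14.7

L/D = 14.7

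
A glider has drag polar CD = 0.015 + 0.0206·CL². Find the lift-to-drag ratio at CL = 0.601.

L/D = 26.8

CD = 0.015 + 0.0206 × 0.601² = 0.02244
L/D = CL/CD = 0.601 / 0.02244 = 26.8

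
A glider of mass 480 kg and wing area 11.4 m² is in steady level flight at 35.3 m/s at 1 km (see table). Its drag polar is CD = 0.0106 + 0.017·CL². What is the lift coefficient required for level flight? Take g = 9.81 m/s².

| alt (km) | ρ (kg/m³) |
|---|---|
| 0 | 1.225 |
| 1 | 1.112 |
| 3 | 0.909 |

CL = 0.596

At 1 km, from the table: ρ = 1.112 kg/m³.
In steady level flight, lift balances weight: W = mg = 480 × 9.81 = 4708.8 N.
q = ½ρv² = ½ × 1.112 × 35.3² = 692.8 Pa.
CL = 2W/(ρv²S) = 2×4708.8/(1.112×35.3²×11.4) = 0.5962.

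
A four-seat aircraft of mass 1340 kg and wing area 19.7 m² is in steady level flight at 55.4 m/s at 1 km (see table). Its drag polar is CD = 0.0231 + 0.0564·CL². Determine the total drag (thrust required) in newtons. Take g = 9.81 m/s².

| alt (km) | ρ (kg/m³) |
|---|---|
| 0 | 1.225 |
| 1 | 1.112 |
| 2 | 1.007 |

D = 1070 N

At 1 km, from the table: ρ = 1.112 kg/m³.
Level flight ⇒ L = W = m·g = 1340 × 9.81 = 13145 N.
q = ½ρv² = ½ × 1.112 × 55.4² = 1706 Pa.
CL = 2W/(ρv²S) = 2×13145/(1.112×55.4²×19.7) = 0.391.
CD = 0.0231 + 0.0564 × 0.391² = 0.03172.
D = q·S·CD = 1706 × 19.7 × 0.03172 = 1066 N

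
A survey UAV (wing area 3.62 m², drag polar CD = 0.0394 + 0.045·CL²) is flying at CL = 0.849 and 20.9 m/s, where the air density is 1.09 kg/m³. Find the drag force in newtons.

CD = 0.0394 + 0.045 × 0.849² = 0.07184
D = ½ρv²S·CD = ½ × 1.09 × 20.9² × 3.62 × 0.07184 = 61.9 N

D = 61.9 N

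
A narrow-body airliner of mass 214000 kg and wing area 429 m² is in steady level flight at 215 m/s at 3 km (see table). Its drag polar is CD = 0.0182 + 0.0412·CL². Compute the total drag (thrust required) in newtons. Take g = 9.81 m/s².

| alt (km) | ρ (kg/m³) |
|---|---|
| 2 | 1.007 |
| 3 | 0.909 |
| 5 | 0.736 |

D = 1.84×10^5 N

At 3 km, from the table: ρ = 0.909 kg/m³.
In steady level flight, lift balances weight: W = mg = 214000 × 9.81 = 2.0993×10^6 N.
Dynamic pressure q = 0.5 × 0.909 × 215² = 21010 Pa.
CL = 2W/(ρv²S) = 2×2.0993×10^6/(0.909×215²×429) = 0.2329.
CD = 0.0182 + 0.0412 × 0.2329² = 0.02044.
D = q·S·CD = 21010 × 429 × 0.02044 = 1.842×10^5 N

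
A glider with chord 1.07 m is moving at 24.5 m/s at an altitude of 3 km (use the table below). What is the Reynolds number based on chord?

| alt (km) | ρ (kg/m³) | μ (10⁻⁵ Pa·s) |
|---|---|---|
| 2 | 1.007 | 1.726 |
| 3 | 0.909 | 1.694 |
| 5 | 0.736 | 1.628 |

At 3 km, from the table: ρ = 0.909 kg/m³, μ = 1.694×10⁻⁵ Pa·s.
Re = ρ·v·c/μ = 0.909 × 24.5 × 1.07 / (1.694×10⁻⁵) = 1.41×10^6

Re = 1.41×10^6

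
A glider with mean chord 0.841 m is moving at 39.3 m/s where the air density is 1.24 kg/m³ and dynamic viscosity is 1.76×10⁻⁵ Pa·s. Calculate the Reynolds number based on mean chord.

Re = 2.33×10^6

Re = ρ·v·c/μ = 1.24 × 39.3 × 0.841 / (1.76×10⁻⁵) = 2.33×10^6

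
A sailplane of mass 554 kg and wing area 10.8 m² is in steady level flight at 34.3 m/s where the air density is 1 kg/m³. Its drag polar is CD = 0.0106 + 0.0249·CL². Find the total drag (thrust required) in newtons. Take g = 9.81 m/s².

D = 183 N

Level flight ⇒ L = W = m·g = 554 × 9.81 = 5434.7 N.
Dynamic pressure q = 0.5 × 1 × 34.3² = 588.2 Pa.
Required CL = L/(qS) = 5434.7/(588.2·10.8) = 0.8555.
CD = 0.0106 + 0.0249 × 0.8555² = 0.02882.
D = q·S·CD = 588.2 × 10.8 × 0.02882 = 183.1 N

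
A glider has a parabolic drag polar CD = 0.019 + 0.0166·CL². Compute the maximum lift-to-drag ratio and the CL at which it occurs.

(L/D)max = 28.2, at CL = 1.07

For CD = CD0 + K·CL², (L/D)max occurs at CL* = √(CD0/K) and equals 1/(2√(K·CD0)).
(L/D)max = 1/(2√(0.0166 × 0.019)) = 1/(2 × 0.01776) = 28.2
CL* = √(0.019/0.0166) = 1.07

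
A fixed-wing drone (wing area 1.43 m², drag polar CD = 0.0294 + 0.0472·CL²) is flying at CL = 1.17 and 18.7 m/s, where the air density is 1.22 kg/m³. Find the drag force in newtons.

CD = 0.0294 + 0.0472 × 1.17² = 0.09401
D = ½ρv²S·CD = ½ × 1.22 × 18.7² × 1.43 × 0.09401 = 28.7 N

D = 28.7 N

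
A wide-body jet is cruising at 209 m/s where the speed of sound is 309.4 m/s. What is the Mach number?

M = v/a = 209 / 309.4 = 0.676

M = 0.676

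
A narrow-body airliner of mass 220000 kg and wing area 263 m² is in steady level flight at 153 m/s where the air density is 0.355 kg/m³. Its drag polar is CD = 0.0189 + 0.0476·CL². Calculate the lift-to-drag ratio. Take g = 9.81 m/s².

Level flight ⇒ L = W = m·g = 220000 × 9.81 = 2.1582×10^6 N.
q = ½ρv² = ½ × 0.355 × 153² = 4155 Pa.
CL = W/(q·S) = 2.1582×10^6 / (4155 × 263) = 1.975.
CD = 0.0189 + 0.0476 × 1.975² = 0.2046.
L/D = CL/CD = 1.975 / 0.2046 = 9.65

L/D = 9.65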